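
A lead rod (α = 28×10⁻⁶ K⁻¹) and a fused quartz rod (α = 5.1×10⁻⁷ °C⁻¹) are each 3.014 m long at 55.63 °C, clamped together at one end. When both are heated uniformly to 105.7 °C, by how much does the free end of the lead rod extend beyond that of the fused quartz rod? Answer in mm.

ΔT = 50.07 K
lead: ΔL = 28×10⁻⁶ × 3.014 m × 50.07 = 4.2255×10⁻³ m = 4.2255 mm
fused quartz: ΔL = 5.1×10⁻⁷ × 3.014 m × 50.07 = 7.6965×10⁻⁵ m = 0.076965 mm
difference = 4.2255 − 0.076965 = 4.148535 mm

4.15 mm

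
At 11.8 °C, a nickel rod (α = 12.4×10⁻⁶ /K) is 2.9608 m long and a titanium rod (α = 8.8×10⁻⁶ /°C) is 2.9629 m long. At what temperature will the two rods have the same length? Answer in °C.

T = 209.2 °C

Equal length when α₁L₁ΔT − α₂L₂ΔT = L₂ − L₁ = 2.10×10⁻³ m
α₁L₁ = 3.671392×10⁻⁵, α₂L₂ = 2.607352×10⁻⁵ → Δ(αL) = 1.06404×10⁻⁵ m/K
ΔT = 2.10×10⁻³ / 1.06404×10⁻⁵ = 197.361 K, so T = 11.8 + 197.361 = 209.161 °C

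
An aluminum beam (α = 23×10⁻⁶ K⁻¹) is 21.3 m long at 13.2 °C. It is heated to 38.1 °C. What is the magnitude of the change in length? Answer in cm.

ΔL = 1.22 cm

|ΔT| = |38.1 − 13.2| = 24.9 K
ΔL = αL₀ΔT = (23×10⁻⁶)(21.3)(24.9) = 1.22×10⁻² m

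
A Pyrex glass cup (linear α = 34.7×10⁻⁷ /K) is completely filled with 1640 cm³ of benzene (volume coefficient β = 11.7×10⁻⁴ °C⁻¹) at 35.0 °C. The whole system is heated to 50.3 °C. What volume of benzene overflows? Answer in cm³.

29.1 cm³

The cup also expands: β_container ≈ 3α = 1.041×10⁻⁵ /K
Net overflow = V₀(β_liq − 3α_cont)ΔT
β − 3α = 1.17×10⁻³ − 1.041×10⁻⁵ = 1.15959×10⁻³ /K; ΔT = 15.3 K
ΔV = 1640 × 1.15959×10⁻³ × 15.3 = 29.1 cm³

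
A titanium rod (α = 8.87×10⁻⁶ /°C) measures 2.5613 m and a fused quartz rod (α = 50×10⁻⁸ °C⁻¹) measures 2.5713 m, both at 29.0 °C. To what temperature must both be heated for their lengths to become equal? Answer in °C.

Equal length when α₁L₁ΔT − α₂L₂ΔT = L₂ − L₁ = 1.00×10⁻² m
α₁L₁ = 2.2718731×10⁻⁵, α₂L₂ = 1.28565×10⁻⁶ → Δ(αL) = 2.1433081×10⁻⁵ m/K
ΔT = 1.00×10⁻² / 2.1433081×10⁻⁵ = 466.568 K, so T = 29.0 + 466.568 = 495.568 °C

T = 495.6 °C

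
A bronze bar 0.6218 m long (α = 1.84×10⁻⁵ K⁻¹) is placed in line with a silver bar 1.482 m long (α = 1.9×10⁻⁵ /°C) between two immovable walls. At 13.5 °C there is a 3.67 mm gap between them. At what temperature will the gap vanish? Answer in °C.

T = 106 °C

Gap closes when ΔL₁ + ΔL₂ = 3.67 mm = 3.67×10⁻³ m
(α₁L₁ + α₂L₂)ΔT = g
α₁L₁ + α₂L₂ = 1.84×10⁻⁵×0.6218 + 1.9×10⁻⁵×1.482 = 3.959912×10⁻⁵ m/K
ΔT = 3.67×10⁻³ / 3.959912×10⁻⁵ = 92.68 K
T = 13.5 + 92.68 = 106.18 °C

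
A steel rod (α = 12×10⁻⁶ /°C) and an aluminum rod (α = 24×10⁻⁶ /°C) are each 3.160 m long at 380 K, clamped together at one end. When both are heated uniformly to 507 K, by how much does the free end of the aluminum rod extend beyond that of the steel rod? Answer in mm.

4.82 mm

ΔT = 127 K
steel: ΔL = 12×10⁻⁶ × 3.160 m × 127 = 4.8158×10⁻³ m = 4.8158 mm
aluminum: ΔL = 24×10⁻⁶ × 3.160 m × 127 = 9.6317×10⁻³ m = 9.6317 mm
difference = 9.6317 − 4.8158 = 4.8159 mm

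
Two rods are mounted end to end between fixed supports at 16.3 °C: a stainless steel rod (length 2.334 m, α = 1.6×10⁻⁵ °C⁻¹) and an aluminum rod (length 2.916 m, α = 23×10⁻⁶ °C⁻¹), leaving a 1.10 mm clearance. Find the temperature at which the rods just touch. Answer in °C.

T = 26.8 °C

Gap closes when ΔL₁ + ΔL₂ = 1.10 mm = 1.10×10⁻³ m
(α₁L₁ + α₂L₂)ΔT = g
α₁L₁ + α₂L₂ = 1.6×10⁻⁵×2.334 + 23×10⁻⁶×2.916 = 1.04412×10⁻⁴ m/K
ΔT = 1.10×10⁻³ / 1.04412×10⁻⁴ = 10.535 K
T = 16.3 + 10.535 = 26.835 °C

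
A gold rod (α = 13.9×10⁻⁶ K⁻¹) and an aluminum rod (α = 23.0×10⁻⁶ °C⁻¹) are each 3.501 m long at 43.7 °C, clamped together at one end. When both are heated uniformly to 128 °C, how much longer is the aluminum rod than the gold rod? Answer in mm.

2.69 mm

ΔT = 84.3 K
gold: ΔL = 13.9×10⁻⁶ × 3.501 m × 84.3 = 4.1024×10⁻³ m = 4.1024 mm
aluminum: ΔL = 23.0×10⁻⁶ × 3.501 m × 84.3 = 6.7881×10⁻³ m = 6.7881 mm
difference = 6.7881 − 4.1024 = 2.6857 mm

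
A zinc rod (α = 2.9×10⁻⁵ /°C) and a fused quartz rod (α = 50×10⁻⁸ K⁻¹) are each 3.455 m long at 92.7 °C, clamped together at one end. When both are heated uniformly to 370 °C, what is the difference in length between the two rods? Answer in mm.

ΔT = 277.3 K
zinc: ΔL = 2.9×10⁻⁵ × 3.455 m × 277.3 = 2.7784×10⁻² m = 27.784 mm
fused quartz: ΔL = 50×10⁻⁸ × 3.455 m × 277.3 = 4.7904×10⁻⁴ m = 0.47904 mm
difference = 27.784 − 0.47904 = 27.30496 mm

27.3 mm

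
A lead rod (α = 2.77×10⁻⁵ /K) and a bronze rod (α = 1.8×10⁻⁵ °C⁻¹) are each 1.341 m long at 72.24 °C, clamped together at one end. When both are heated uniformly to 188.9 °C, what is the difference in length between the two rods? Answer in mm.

1.52 mm

ΔT = 116.66 K
lead: ΔL = 2.77×10⁻⁵ × 1.341 m × 116.66 = 4.3334×10⁻³ m = 4.3334 mm
bronze: ΔL = 1.8×10⁻⁵ × 1.341 m × 116.66 = 2.8159×10⁻³ m = 2.8159 mm
difference = 4.3334 − 2.8159 = 1.5175 mm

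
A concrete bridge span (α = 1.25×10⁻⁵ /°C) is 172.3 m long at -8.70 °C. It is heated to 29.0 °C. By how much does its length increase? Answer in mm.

ΔL = 81.2 mm

|ΔT| = |29.0 − (-8.70)| = 37.70 K
ΔL = αL₀ΔT = (1.25×10⁻⁵)(172.3)(37.70) = 8.12×10⁻² m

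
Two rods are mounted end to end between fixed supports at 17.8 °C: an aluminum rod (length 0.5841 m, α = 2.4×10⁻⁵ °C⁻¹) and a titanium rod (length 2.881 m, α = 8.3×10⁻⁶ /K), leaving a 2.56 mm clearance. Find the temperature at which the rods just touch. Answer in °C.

α₁L₁ = 1.40184×10⁻⁵ m/K, α₂L₂ = 2.39123×10⁻⁵ m/K → total 3.79307×10⁻⁵ m/K
ΔT = g/(α₁L₁+α₂L₂) = 2.56×10⁻³ / 3.79307×10⁻⁵ = 67.492 K
T = 17.8 + 67.492 = 85.292 °C

T = 85.3 °C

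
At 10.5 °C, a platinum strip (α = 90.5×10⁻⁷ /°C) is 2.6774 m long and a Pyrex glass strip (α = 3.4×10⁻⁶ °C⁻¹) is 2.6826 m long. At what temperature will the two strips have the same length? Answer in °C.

T = 354.7 °C

L₁(1 + α₁ΔT) = L₂(1 + α₂ΔT) ⇒ ΔT = (L₂ − L₁)/(α₁L₁ − α₂L₂)
L₂ − L₁ = 2.6826 − 2.6774 = 5.20×10⁻³ m
α₁L₁ − α₂L₂ = 90.5×10⁻⁷×2.6774 − 3.4×10⁻⁶×2.6826 = 1.510963×10⁻⁵ m/K
ΔT = 5.20×10⁻³ / 1.510963×10⁻⁵ = 344.151 K
T = 10.5 + 344.151 = 354.651 °C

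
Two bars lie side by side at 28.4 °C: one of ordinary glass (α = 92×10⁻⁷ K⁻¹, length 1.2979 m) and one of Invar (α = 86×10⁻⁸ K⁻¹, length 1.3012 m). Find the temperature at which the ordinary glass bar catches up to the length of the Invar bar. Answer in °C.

Equal length when α₁L₁ΔT − α₂L₂ΔT = L₂ − L₁ = 3.30×10⁻³ m
α₁L₁ = 1.194068×10⁻⁵, α₂L₂ = 1.119032×10⁻⁶ → Δ(αL) = 1.0821648×10⁻⁵ m/K
ΔT = 3.30×10⁻³ / 1.0821648×10⁻⁵ = 304.944 K, so T = 28.4 + 304.944 = 333.344 °C

T = 333.3 °C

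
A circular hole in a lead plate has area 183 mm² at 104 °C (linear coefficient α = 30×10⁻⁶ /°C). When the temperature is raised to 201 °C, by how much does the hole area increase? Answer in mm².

ΔA = 1.07 mm²

Area coefficient ≈ 2α; |ΔT| = 97 K
ΔA = 2αA₀ΔT = 2(30×10⁻⁶)(183)(97) = 1.07 mm²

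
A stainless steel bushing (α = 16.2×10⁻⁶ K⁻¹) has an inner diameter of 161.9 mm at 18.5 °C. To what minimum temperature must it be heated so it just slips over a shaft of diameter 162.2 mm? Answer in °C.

Required Δd = 162.2 − 161.9 = 0.3 mm
Δd = αd₀ΔT ⇒ ΔT = Δd/(αd₀) = 0.3 / (16.2×10⁻⁶ × 161.9) = 114.38 K
T_min = 18.5 + 114.38 = 132.88 °C

T = 133 °C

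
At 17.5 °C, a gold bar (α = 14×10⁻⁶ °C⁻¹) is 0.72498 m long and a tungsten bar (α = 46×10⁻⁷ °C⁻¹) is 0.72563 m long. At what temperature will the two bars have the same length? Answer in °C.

T = 112.9 °C

Equal length when α₁L₁ΔT − α₂L₂ΔT = L₂ − L₁ = 6.50×10⁻⁴ m
α₁L₁ = 1.014972×10⁻⁵, α₂L₂ = 3.337898×10⁻⁶ → Δ(αL) = 6.811822×10⁻⁶ m/K
ΔT = 6.50×10⁻⁴ / 6.811822×10⁻⁶ = 95.422 K, so T = 17.5 + 95.422 = 112.922 °C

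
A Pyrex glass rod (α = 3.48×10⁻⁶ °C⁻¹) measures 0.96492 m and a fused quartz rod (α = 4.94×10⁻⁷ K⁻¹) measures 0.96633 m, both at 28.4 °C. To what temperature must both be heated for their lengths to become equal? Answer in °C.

Equal length when α₁L₁ΔT − α₂L₂ΔT = L₂ − L₁ = 1.41×10⁻³ m
α₁L₁ = 3.3579216×10⁻⁶, α₂L₂ = 4.7736702×10⁻⁷ → Δ(αL) = 2.88055458×10⁻⁶ m/K
ΔT = 1.41×10⁻³ / 2.88055458×10⁻⁶ = 489.489 K, so T = 28.4 + 489.489 = 517.889 °C

T = 517.9 °C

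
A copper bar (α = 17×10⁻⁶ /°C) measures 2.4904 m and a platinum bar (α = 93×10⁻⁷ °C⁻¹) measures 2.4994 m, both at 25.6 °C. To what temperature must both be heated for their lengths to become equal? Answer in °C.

T = 497.0 °C

Equal length when α₁L₁ΔT − α₂L₂ΔT = L₂ − L₁ = 9.00×10⁻³ m
α₁L₁ = 4.23368×10⁻⁵, α₂L₂ = 2.324442×10⁻⁵ → Δ(αL) = 1.909238×10⁻⁵ m/K
ΔT = 9.00×10⁻³ / 1.909238×10⁻⁵ = 471.392 K, so T = 25.6 + 471.392 = 496.992 °C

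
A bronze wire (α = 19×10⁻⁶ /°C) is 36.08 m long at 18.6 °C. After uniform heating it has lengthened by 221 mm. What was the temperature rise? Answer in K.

ΔL = αL₀ΔT ⇒ ΔT = ΔL / (αL₀)
ΔT = 221×10⁻³ m / (19×10⁻⁶ × 36.08 m) = 322.38 K

ΔT = 322 K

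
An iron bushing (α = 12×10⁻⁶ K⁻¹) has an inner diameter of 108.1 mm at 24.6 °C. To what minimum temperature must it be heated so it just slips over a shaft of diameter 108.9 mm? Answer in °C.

Required Δd = 108.9 − 108.1 = 0.8 mm
Δd = αd₀ΔT ⇒ ΔT = Δd/(αd₀) = 0.8 / (12×10⁻⁶ × 108.1) = 616.71 K
T_min = 24.6 + 616.71 = 641.31 °C

T = 641 °C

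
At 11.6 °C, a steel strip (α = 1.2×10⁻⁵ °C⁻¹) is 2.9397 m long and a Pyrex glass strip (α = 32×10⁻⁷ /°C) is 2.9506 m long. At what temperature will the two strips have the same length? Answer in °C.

L₁(1 + α₁ΔT) = L₂(1 + α₂ΔT) ⇒ ΔT = (L₂ − L₁)/(α₁L₁ − α₂L₂)
L₂ − L₁ = 2.9506 − 2.9397 = 1.09×10⁻² m
α₁L₁ − α₂L₂ = 1.2×10⁻⁵×2.9397 − 32×10⁻⁷×2.9506 = 2.583448×10⁻⁵ m/K
ΔT = 1.09×10⁻² / 2.583448×10⁻⁵ = 421.917 K
T = 11.6 + 421.917 = 433.517 °C

T = 433.5 °C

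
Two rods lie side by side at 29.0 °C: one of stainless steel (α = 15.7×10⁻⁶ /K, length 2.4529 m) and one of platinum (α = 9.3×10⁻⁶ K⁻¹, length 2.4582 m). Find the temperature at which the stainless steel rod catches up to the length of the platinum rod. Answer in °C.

Equal length when α₁L₁ΔT − α₂L₂ΔT = L₂ − L₁ = 5.30×10⁻³ m
α₁L₁ = 3.851053×10⁻⁵, α₂L₂ = 2.286126×10⁻⁵ → Δ(αL) = 1.564927×10⁻⁵ m/K
ΔT = 5.30×10⁻³ / 1.564927×10⁻⁵ = 338.674 K, so T = 29.0 + 338.674 = 367.674 °C

T = 367.7 °C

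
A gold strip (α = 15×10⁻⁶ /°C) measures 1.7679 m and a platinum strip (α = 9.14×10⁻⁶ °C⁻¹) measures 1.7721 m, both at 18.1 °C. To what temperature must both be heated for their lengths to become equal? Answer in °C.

T = 425.0 °C

Equal length when α₁L₁ΔT − α₂L₂ΔT = L₂ − L₁ = 4.20×10⁻³ m
α₁L₁ = 2.65185×10⁻⁵, α₂L₂ = 1.6196994×10⁻⁵ → Δ(αL) = 1.0321506×10⁻⁵ m/K
ΔT = 4.20×10⁻³ / 1.0321506×10⁻⁵ = 406.917 K, so T = 18.1 + 406.917 = 425.017 °C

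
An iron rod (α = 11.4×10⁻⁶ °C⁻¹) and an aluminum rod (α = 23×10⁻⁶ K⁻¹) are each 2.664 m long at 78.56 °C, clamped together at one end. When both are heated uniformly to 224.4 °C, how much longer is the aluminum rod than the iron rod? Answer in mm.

4.51 mm

ΔT = 145.84 K
iron: ΔL = 11.4×10⁻⁶ × 2.664 m × 145.84 = 4.4291×10⁻³ m = 4.4291 mm
aluminum: ΔL = 23×10⁻⁶ × 2.664 m × 145.84 = 8.9359×10⁻³ m = 8.9359 mm
difference = 8.9359 − 4.4291 = 4.5068 mm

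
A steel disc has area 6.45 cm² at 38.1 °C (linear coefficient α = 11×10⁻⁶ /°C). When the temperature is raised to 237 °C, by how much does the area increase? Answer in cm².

ΔA = 0.0282 cm²

Area coefficient ≈ 2α; |ΔT| = 198.9 K
ΔA = 2αA₀ΔT = 2(11×10⁻⁶)(6.45)(198.9) = 0.0282 cm²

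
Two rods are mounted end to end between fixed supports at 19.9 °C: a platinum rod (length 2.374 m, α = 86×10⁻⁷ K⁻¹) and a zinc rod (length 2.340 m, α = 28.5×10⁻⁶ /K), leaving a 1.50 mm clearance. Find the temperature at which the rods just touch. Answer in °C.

T = 37.1 °C

α₁L₁ = 2.04164×10⁻⁵ m/K, α₂L₂ = 6.669×10⁻⁵ m/K → total 8.71064×10⁻⁵ m/K
ΔT = g/(α₁L₁+α₂L₂) = 1.50×10⁻³ / 8.71064×10⁻⁵ = 17.220 K
T = 19.9 + 17.220 = 37.120 °C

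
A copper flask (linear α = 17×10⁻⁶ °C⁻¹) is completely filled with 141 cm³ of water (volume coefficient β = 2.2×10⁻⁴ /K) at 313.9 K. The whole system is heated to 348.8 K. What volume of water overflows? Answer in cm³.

The flask also expands: β_container ≈ 3α = 5.1×10⁻⁵ /K
Net overflow = V₀(β_liq − 3α_cont)ΔT
β − 3α = 2.20×10⁻⁴ − 5.1×10⁻⁵ = 1.69×10⁻⁴ /K; ΔT = 34.9 K
ΔV = 141 × 1.69×10⁻⁴ × 34.9 = 0.832 cm³

0.832 cm³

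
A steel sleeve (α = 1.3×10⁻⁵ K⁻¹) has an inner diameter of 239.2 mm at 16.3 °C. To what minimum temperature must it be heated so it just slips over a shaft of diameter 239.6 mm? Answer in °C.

T = 145 °C

Required Δd = 239.6 − 239.2 = 0.4 mm
Δd = αd₀ΔT ⇒ ΔT = Δd/(αd₀) = 0.4 / (1.3×10⁻⁵ × 239.2) = 128.63 K
T_min = 16.3 + 128.63 = 144.93 °C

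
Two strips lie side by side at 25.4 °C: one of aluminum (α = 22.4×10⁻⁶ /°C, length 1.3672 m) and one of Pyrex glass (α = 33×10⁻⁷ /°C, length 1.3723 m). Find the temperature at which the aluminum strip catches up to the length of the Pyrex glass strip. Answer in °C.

L₁(1 + α₁ΔT) = L₂(1 + α₂ΔT) ⇒ ΔT = (L₂ − L₁)/(α₁L₁ − α₂L₂)
L₂ − L₁ = 1.3723 − 1.3672 = 5.10×10⁻³ m
α₁L₁ − α₂L₂ = 22.4×10⁻⁶×1.3672 − 33×10⁻⁷×1.3723 = 2.609669×10⁻⁵ m/K
ΔT = 5.10×10⁻³ / 2.609669×10⁻⁵ = 195.427 K
T = 25.4 + 195.427 = 220.827 °C

T = 220.8 °C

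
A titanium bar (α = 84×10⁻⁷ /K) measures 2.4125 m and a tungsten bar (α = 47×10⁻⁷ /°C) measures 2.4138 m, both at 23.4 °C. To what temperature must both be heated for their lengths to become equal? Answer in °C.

T = 169.1 °C

Equal length when α₁L₁ΔT − α₂L₂ΔT = L₂ − L₁ = 1.30×10⁻³ m
α₁L₁ = 2.0265×10⁻⁵, α₂L₂ = 1.134486×10⁻⁵ → Δ(αL) = 8.92014×10⁻⁶ m/K
ΔT = 1.30×10⁻³ / 8.92014×10⁻⁶ = 145.738 K, so T = 23.4 + 145.738 = 169.138 °C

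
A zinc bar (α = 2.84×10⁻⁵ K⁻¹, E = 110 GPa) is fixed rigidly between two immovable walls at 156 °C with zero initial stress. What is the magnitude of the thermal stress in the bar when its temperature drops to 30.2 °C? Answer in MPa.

σ = 393 MPa

Fully constrained: the free strain ε = αΔT is blocked, so σ = Eε = EαΔT.
|ΔT| = 125.8 K
σ = 110×10⁹ × 2.84×10⁻⁵ × 125.8 = 3.93×10⁸ Pa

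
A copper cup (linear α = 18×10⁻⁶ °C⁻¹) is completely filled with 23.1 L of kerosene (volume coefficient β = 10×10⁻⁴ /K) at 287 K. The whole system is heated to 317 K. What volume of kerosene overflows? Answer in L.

0.656 L

The cup also expands: β_container ≈ 3α = 5.4×10⁻⁵ /K
Net overflow = V₀(β_liq − 3α_cont)ΔT
β − 3α = 1.00×10⁻³ − 5.4×10⁻⁵ = 9.46×10⁻⁴ /K; ΔT = 30 K
ΔV = 23.1 × 9.46×10⁻⁴ × 30 = 0.656 L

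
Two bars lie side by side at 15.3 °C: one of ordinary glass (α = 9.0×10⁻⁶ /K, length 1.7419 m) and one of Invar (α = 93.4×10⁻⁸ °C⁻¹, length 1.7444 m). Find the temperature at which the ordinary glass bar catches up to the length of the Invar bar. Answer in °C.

T = 193.3 °C

Equal length when α₁L₁ΔT − α₂L₂ΔT = L₂ − L₁ = 2.50×10⁻³ m
α₁L₁ = 1.56771×10⁻⁵, α₂L₂ = 1.6292696×10⁻⁶ → Δ(αL) = 1.40478304×10⁻⁵ m/K
ΔT = 2.50×10⁻³ / 1.40478304×10⁻⁵ = 177.963 K, so T = 15.3 + 177.963 = 193.263 °C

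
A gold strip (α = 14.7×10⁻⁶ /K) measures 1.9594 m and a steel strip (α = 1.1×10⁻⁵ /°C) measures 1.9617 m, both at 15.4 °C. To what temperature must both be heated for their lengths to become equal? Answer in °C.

T = 333.8 °C

Equal length when α₁L₁ΔT − α₂L₂ΔT = L₂ − L₁ = 2.30×10⁻³ m
α₁L₁ = 2.880318×10⁻⁵, α₂L₂ = 2.15787×10⁻⁵ → Δ(αL) = 7.22448×10⁻⁶ m/K
ΔT = 2.30×10⁻³ / 7.22448×10⁻⁶ = 318.362 K, so T = 15.4 + 318.362 = 333.762 °C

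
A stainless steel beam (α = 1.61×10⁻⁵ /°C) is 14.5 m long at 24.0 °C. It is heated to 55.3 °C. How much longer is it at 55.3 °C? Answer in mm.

ΔL = 7.31 mm

|ΔT| = |55.3 − 24.0| = 31.3 K
ΔL = αL₀ΔT = (1.61×10⁻⁵)(14.5)(31.3) = 7.31×10⁻³ m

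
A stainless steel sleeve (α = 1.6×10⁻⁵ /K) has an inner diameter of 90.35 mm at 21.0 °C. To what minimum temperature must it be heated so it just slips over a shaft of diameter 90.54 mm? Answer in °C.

T = 152 °C

Required Δd = 90.54 − 90.35 = 0.19 mm
Δd = αd₀ΔT ⇒ ΔT = Δd/(αd₀) = 0.19 / (1.6×10⁻⁵ × 90.35) = 131.43 K
T_min = 21.0 + 131.43 = 152.43 °C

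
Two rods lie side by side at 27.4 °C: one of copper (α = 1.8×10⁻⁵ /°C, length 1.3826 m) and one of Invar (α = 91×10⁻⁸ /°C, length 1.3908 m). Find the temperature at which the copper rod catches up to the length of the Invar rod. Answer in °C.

L₁(1 + α₁ΔT) = L₂(1 + α₂ΔT) ⇒ ΔT = (L₂ − L₁)/(α₁L₁ − α₂L₂)
L₂ − L₁ = 1.3908 − 1.3826 = 8.20×10⁻³ m
α₁L₁ − α₂L₂ = 1.8×10⁻⁵×1.3826 − 91×10⁻⁸×1.3908 = 2.3621172×10⁻⁵ m/K
ΔT = 8.20×10⁻³ / 2.3621172×10⁻⁵ = 347.146 K
T = 27.4 + 347.146 = 374.546 °C

T = 374.5 °C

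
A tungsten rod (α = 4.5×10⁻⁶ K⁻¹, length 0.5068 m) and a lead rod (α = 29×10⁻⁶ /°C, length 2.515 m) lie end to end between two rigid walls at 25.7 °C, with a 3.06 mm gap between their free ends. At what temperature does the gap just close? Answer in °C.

T = 66.4 °C

Gap closes when ΔL₁ + ΔL₂ = 3.06 mm = 3.06×10⁻³ m
(α₁L₁ + α₂L₂)ΔT = g
α₁L₁ + α₂L₂ = 4.5×10⁻⁶×0.5068 + 29×10⁻⁶×2.515 = 7.52156×10⁻⁵ m/K
ΔT = 3.06×10⁻³ / 7.52156×10⁻⁵ = 40.683 K
T = 25.7 + 40.683 = 66.383 °C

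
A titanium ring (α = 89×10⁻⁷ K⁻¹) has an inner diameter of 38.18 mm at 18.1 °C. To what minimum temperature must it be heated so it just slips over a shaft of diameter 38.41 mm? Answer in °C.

Required Δd = 38.41 − 38.18 = 0.23 mm
Δd = αd₀ΔT ⇒ ΔT = Δd/(αd₀) = 0.23 / (89×10⁻⁷ × 38.18) = 676.86 K
T_min = 18.1 + 676.86 = 694.96 °C

T = 695 °C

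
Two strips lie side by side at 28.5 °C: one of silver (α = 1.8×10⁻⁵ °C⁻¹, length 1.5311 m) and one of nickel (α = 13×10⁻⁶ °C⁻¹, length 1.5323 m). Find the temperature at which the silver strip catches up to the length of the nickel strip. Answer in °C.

L₁(1 + α₁ΔT) = L₂(1 + α₂ΔT) ⇒ ΔT = (L₂ − L₁)/(α₁L₁ − α₂L₂)
L₂ − L₁ = 1.5323 − 1.5311 = 1.20×10⁻³ m
α₁L₁ − α₂L₂ = 1.8×10⁻⁵×1.5311 − 13×10⁻⁶×1.5323 = 7.6399×10⁻⁶ m/K
ΔT = 1.20×10⁻³ / 7.6399×10⁻⁶ = 157.070 K
T = 28.5 + 157.070 = 185.570 °C

T = 185.6 °C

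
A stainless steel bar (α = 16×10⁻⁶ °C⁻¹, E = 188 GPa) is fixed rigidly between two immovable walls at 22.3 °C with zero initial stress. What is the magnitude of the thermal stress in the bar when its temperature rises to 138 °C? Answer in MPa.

σ = 348 MPa

Fully constrained: the free strain ε = αΔT is blocked, so σ = Eε = EαΔT.
|ΔT| = 115.7 K
σ = 188×10⁹ × 16×10⁻⁶ × 115.7 = 3.48×10⁸ Pa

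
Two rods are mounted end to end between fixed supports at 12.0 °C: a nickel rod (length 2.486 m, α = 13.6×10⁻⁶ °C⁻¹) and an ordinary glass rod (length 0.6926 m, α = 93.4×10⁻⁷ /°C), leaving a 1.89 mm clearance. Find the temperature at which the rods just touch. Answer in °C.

T = 58.9 °C

Gap closes when ΔL₁ + ΔL₂ = 1.89 mm = 1.89×10⁻³ m
(α₁L₁ + α₂L₂)ΔT = g
α₁L₁ + α₂L₂ = 13.6×10⁻⁶×2.486 + 93.4×10⁻⁷×0.6926 = 4.0278484×10⁻⁵ m/K
ΔT = 1.89×10⁻³ / 4.0278484×10⁻⁵ = 46.923 K
T = 12.0 + 46.923 = 58.923 °C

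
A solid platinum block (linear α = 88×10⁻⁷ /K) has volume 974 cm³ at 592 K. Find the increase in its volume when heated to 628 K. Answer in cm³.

ΔV = 0.926 cm³

Isotropic solid: β ≈ 3α = 2.6×10⁻⁵ /K; ΔT = 36 K
ΔV = 3αV₀ΔT = 3(88×10⁻⁷)(974)(36) = 0.926 cm³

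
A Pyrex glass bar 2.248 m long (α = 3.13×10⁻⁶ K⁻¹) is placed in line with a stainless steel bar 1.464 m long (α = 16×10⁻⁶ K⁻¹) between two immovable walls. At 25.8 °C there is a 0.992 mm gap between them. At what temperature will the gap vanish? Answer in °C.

Gap closes when ΔL₁ + ΔL₂ = 0.992 mm = 9.92×10⁻⁴ m
(α₁L₁ + α₂L₂)ΔT = g
α₁L₁ + α₂L₂ = 3.13×10⁻⁶×2.248 + 16×10⁻⁶×1.464 = 3.046024×10⁻⁵ m/K
ΔT = 9.92×10⁻⁴ / 3.046024×10⁻⁵ = 32.567 K
T = 25.8 + 32.567 = 58.367 °C

T = 58.4 °C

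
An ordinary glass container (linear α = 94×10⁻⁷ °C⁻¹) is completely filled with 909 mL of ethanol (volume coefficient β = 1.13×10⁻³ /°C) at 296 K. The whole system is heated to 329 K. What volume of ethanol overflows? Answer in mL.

33.1 mL

The container also expands: β_container ≈ 3α = 2.82×10⁻⁵ /K
Net overflow = V₀(β_liq − 3α_cont)ΔT
β − 3α = 1.13×10⁻³ − 2.82×10⁻⁵ = 1.1018×10⁻³ /K; ΔT = 33 K
ΔV = 909 × 1.1018×10⁻³ × 33 = 33.1 mL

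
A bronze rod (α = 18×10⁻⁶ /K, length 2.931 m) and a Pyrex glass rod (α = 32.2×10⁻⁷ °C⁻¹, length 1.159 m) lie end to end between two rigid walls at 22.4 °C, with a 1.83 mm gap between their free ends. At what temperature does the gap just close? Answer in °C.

Gap closes when ΔL₁ + ΔL₂ = 1.83 mm = 1.83×10⁻³ m
(α₁L₁ + α₂L₂)ΔT = g
α₁L₁ + α₂L₂ = 18×10⁻⁶×2.931 + 32.2×10⁻⁷×1.159 = 5.648998×10⁻⁵ m/K
ΔT = 1.83×10⁻³ / 5.648998×10⁻⁵ = 32.395 K
T = 22.4 + 32.395 = 54.795 °C

T = 54.8 °C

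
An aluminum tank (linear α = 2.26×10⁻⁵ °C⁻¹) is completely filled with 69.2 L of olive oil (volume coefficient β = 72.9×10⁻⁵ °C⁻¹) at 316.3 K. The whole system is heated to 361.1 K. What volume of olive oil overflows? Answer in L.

The tank also expands: β_container ≈ 3α = 6.78×10⁻⁵ /K
Net overflow = V₀(β_liq − 3α_cont)ΔT
β − 3α = 7.29×10⁻⁴ − 6.78×10⁻⁵ = 6.612×10⁻⁴ /K; ΔT = 44.8 K
ΔV = 69.2 × 6.612×10⁻⁴ × 44.8 = 2.05 L

2.05 L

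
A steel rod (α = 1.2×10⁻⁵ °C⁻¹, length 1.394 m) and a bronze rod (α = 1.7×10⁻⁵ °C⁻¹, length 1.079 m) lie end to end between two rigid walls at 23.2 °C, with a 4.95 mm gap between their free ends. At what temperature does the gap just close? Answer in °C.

α₁L₁ = 1.6728×10⁻⁵ m/K, α₂L₂ = 1.8343×10⁻⁵ m/K → total 3.5071×10⁻⁵ m/K
ΔT = g/(α₁L₁+α₂L₂) = 4.95×10⁻³ / 3.5071×10⁻⁵ = 141.14 K
T = 23.2 + 141.14 = 164.34 °C

T = 164 °C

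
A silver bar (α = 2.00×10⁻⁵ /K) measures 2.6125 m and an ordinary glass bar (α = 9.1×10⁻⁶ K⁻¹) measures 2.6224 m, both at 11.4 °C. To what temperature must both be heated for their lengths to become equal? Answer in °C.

T = 360.2 °C

L₁(1 + α₁ΔT) = L₂(1 + α₂ΔT) ⇒ ΔT = (L₂ − L₁)/(α₁L₁ − α₂L₂)
L₂ − L₁ = 2.6224 − 2.6125 = 9.90×10⁻³ m
α₁L₁ − α₂L₂ = 2.00×10⁻⁵×2.6125 − 9.1×10⁻⁶×2.6224 = 2.838616×10⁻⁵ m/K
ΔT = 9.90×10⁻³ / 2.838616×10⁻⁵ = 348.762 K
T = 11.4 + 348.762 = 360.162 °C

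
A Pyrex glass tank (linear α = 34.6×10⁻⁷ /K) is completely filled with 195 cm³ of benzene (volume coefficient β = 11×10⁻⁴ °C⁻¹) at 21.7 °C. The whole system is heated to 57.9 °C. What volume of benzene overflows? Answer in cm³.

7.69 cm³

The tank also expands: β_container ≈ 3α = 1.038×10⁻⁵ /K
Net overflow = V₀(β_liq − 3α_cont)ΔT
β − 3α = 1.10×10⁻³ − 1.038×10⁻⁵ = 1.08962×10⁻³ /K; ΔT = 36.2 K
ΔV = 195 × 1.08962×10⁻³ × 36.2 = 7.69 cm³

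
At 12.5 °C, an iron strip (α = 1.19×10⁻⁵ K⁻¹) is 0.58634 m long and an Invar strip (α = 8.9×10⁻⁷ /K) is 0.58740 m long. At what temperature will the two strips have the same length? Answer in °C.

Equal length when α₁L₁ΔT − α₂L₂ΔT = L₂ − L₁ = 1.06×10⁻³ m
α₁L₁ = 6.977446×10⁻⁶, α₂L₂ = 5.22786×10⁻⁷ → Δ(αL) = 6.45466×10⁻⁶ m/K
ΔT = 1.06×10⁻³ / 6.45466×10⁻⁶ = 164.222 K, so T = 12.5 + 164.222 = 176.722 °C

T = 176.7 °C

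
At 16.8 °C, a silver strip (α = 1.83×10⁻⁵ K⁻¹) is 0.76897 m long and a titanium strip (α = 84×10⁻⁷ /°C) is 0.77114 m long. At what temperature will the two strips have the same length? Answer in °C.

T = 302.5 °C

Equal length when α₁L₁ΔT − α₂L₂ΔT = L₂ − L₁ = 2.17×10⁻³ m
α₁L₁ = 1.4072151×10⁻⁵, α₂L₂ = 6.477576×10⁻⁶ → Δ(αL) = 7.594575×10⁻⁶ m/K
ΔT = 2.17×10⁻³ / 7.594575×10⁻⁶ = 285.730 K, so T = 16.8 + 285.730 = 302.530 °C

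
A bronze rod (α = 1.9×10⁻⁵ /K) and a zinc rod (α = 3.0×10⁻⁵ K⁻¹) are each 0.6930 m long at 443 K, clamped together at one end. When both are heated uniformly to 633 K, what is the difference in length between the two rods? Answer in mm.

ΔT = 190 K
bronze: ΔL = 1.9×10⁻⁵ × 0.6930 m × 190 = 2.5017×10⁻³ m = 2.5017 mm
zinc: ΔL = 3.0×10⁻⁵ × 0.6930 m × 190 = 3.9501×10⁻³ m = 3.9501 mm
difference = 3.9501 − 2.5017 = 1.4484 mm

1.45 mm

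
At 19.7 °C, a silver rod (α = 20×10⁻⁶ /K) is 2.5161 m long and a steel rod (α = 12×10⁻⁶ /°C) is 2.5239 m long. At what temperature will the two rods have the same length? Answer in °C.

T = 409.0 °C

L₁(1 + α₁ΔT) = L₂(1 + α₂ΔT) ⇒ ΔT = (L₂ − L₁)/(α₁L₁ − α₂L₂)
L₂ − L₁ = 2.5239 − 2.5161 = 7.80×10⁻³ m
α₁L₁ − α₂L₂ = 20×10⁻⁶×2.5161 − 12×10⁻⁶×2.5239 = 2.00352×10⁻⁵ m/K
ΔT = 7.80×10⁻³ / 2.00352×10⁻⁵ = 389.315 K
T = 19.7 + 389.315 = 409.015 °C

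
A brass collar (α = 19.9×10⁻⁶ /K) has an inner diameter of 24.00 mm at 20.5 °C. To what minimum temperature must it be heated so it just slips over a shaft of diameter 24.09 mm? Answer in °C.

T = 209 °C

Required Δd = 24.09 − 24.00 = 0.09 mm
Δd = αd₀ΔT ⇒ ΔT = Δd/(αd₀) = 0.09 / (19.9×10⁻⁶ × 24.00) = 188.44 K
T_min = 20.5 + 188.44 = 208.94 °C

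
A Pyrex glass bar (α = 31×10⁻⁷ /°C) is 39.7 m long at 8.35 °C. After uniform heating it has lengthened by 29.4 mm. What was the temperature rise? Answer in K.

ΔL = αL₀ΔT ⇒ ΔT = ΔL / (αL₀)
ΔT = 29.4×10⁻³ m / (31×10⁻⁷ × 39.7 m) = 238.89 K

ΔT = 239 K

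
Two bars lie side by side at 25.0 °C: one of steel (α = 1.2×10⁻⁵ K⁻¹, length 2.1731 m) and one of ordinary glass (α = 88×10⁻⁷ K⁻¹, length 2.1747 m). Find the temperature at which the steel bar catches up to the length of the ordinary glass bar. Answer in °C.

Equal length when α₁L₁ΔT − α₂L₂ΔT = L₂ − L₁ = 1.60×10⁻³ m
α₁L₁ = 2.60772×10⁻⁵, α₂L₂ = 1.913736×10⁻⁵ → Δ(αL) = 6.93984×10⁻⁶ m/K
ΔT = 1.60×10⁻³ / 6.93984×10⁻⁶ = 230.553 K, so T = 25.0 + 230.553 = 255.553 °C

T = 255.6 °C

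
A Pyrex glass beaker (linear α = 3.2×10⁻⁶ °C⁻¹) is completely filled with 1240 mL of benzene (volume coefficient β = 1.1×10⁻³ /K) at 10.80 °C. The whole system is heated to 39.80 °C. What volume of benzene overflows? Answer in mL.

39.2 mL

The beaker also expands: β_container ≈ 3α = 9.6×10⁻⁶ /K
Net overflow = V₀(β_liq − 3α_cont)ΔT
β − 3α = 1.10×10⁻³ − 9.6×10⁻⁶ = 1.0904×10⁻³ /K; ΔT = 29.00 K
ΔV = 1240 × 1.0904×10⁻³ × 29.00 = 39.2 mL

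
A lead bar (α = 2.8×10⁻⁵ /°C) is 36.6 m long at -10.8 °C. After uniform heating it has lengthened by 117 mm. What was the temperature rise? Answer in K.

ΔL = αL₀ΔT ⇒ ΔT = ΔL / (αL₀)
ΔT = 117×10⁻³ m / (2.8×10⁻⁵ × 36.6 m) = 114.17 K

ΔT = 114 K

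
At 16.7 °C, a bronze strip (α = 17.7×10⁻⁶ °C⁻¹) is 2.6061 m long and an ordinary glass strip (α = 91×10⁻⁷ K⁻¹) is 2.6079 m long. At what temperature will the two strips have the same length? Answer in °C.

Equal length when α₁L₁ΔT − α₂L₂ΔT = L₂ − L₁ = 1.80×10⁻³ m
α₁L₁ = 4.612797×10⁻⁵, α₂L₂ = 2.373189×10⁻⁵ → Δ(αL) = 2.239608×10⁻⁵ m/K
ΔT = 1.80×10⁻³ / 2.239608×10⁻⁵ = 80.3712 K, so T = 16.7 + 80.3712 = 97.0712 °C

T = 97.07 °C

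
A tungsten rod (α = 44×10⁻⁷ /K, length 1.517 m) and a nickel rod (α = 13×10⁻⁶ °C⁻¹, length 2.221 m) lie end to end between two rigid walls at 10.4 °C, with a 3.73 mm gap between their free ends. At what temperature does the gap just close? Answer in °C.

T = 115 °C

Gap closes when ΔL₁ + ΔL₂ = 3.73 mm = 3.73×10⁻³ m
(α₁L₁ + α₂L₂)ΔT = g
α₁L₁ + α₂L₂ = 44×10⁻⁷×1.517 + 13×10⁻⁶×2.221 = 3.55478×10⁻⁵ m/K
ΔT = 3.73×10⁻³ / 3.55478×10⁻⁵ = 104.93 K
T = 10.4 + 104.93 = 115.33 °C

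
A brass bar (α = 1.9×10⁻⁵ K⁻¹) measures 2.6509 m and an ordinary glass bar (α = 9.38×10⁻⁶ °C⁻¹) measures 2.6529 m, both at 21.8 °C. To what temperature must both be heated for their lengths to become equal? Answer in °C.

T = 100.3 °C

Equal length when α₁L₁ΔT − α₂L₂ΔT = L₂ − L₁ = 2.00×10⁻³ m
α₁L₁ = 5.03671×10⁻⁵, α₂L₂ = 2.4884202×10⁻⁵ → Δ(αL) = 2.5482898×10⁻⁵ m/K
ΔT = 2.00×10⁻³ / 2.5482898×10⁻⁵ = 78.484 K, so T = 21.8 + 78.484 = 100.284 °C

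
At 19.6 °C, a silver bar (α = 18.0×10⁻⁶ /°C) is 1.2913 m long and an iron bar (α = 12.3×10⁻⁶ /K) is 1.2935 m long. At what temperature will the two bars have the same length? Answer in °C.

T = 319.6 °C

L₁(1 + α₁ΔT) = L₂(1 + α₂ΔT) ⇒ ΔT = (L₂ − L₁)/(α₁L₁ − α₂L₂)
L₂ − L₁ = 1.2935 − 1.2913 = 2.20×10⁻³ m
α₁L₁ − α₂L₂ = 18.0×10⁻⁶×1.2913 − 12.3×10⁻⁶×1.2935 = 7.33335×10⁻⁶ m/K
ΔT = 2.20×10⁻³ / 7.33335×10⁻⁶ = 299.999 K
T = 19.6 + 299.999 = 319.599 °C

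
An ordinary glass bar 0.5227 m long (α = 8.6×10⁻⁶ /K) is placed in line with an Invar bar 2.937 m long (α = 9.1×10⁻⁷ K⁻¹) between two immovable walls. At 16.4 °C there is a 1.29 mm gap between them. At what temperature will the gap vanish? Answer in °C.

T = 196 °C

Gap closes when ΔL₁ + ΔL₂ = 1.29 mm = 1.29×10⁻³ m
(α₁L₁ + α₂L₂)ΔT = g
α₁L₁ + α₂L₂ = 8.6×10⁻⁶×0.5227 + 9.1×10⁻⁷×2.937 = 7.16789×10⁻⁶ m/K
ΔT = 1.29×10⁻³ / 7.16789×10⁻⁶ = 179.97 K
T = 16.4 + 179.97 = 196.37 °C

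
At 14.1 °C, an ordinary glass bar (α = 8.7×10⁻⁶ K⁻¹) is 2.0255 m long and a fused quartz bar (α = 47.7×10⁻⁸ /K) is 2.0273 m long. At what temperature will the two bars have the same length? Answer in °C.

Equal length when α₁L₁ΔT − α₂L₂ΔT = L₂ − L₁ = 1.80×10⁻³ m
α₁L₁ = 1.762185×10⁻⁵, α₂L₂ = 9.670221×10⁻⁷ → Δ(αL) = 1.66548279×10⁻⁵ m/K
ΔT = 1.80×10⁻³ / 1.66548279×10⁻⁵ = 108.077 K, so T = 14.1 + 108.077 = 122.177 °C

T = 122.2 °C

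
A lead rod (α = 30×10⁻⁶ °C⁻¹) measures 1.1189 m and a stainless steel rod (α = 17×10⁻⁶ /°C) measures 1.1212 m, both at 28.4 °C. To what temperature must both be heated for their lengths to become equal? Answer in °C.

T = 186.9 °C

L₁(1 + α₁ΔT) = L₂(1 + α₂ΔT) ⇒ ΔT = (L₂ − L₁)/(α₁L₁ − α₂L₂)
L₂ − L₁ = 1.1212 − 1.1189 = 2.30×10⁻³ m
α₁L₁ − α₂L₂ = 30×10⁻⁶×1.1189 − 17×10⁻⁶×1.1212 = 1.45066×10⁻⁵ m/K
ΔT = 2.30×10⁻³ / 1.45066×10⁻⁵ = 158.549 K
T = 28.4 + 158.549 = 186.949 °C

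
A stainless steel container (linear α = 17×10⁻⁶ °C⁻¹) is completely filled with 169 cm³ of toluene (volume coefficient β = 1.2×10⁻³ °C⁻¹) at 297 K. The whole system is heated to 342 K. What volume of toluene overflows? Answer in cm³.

8.74 cm³

The container also expands: β_container ≈ 3α = 5.1×10⁻⁵ /K
Net overflow = V₀(β_liq − 3α_cont)ΔT
β − 3α = 1.20×10⁻³ − 5.1×10⁻⁵ = 1.149×10⁻³ /K; ΔT = 45 K
ΔV = 169 × 1.149×10⁻³ × 45 = 8.74 cm³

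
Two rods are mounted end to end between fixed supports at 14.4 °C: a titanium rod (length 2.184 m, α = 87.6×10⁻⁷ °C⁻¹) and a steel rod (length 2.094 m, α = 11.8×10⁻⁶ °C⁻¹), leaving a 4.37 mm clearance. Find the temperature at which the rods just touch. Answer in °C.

α₁L₁ = 1.913184×10⁻⁵ m/K, α₂L₂ = 2.47092×10⁻⁵ m/K → total 4.384104×10⁻⁵ m/K
ΔT = g/(α₁L₁+α₂L₂) = 4.37×10⁻³ / 4.384104×10⁻⁵ = 99.68 K
T = 14.4 + 99.68 = 114.08 °C

T = 114 °C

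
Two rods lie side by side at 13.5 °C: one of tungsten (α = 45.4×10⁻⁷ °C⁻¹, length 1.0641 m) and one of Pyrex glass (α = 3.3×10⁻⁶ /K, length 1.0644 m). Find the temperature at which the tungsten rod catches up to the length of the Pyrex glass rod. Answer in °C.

Equal length when α₁L₁ΔT − α₂L₂ΔT = L₂ − L₁ = 3.00×10⁻⁴ m
α₁L₁ = 4.831014×10⁻⁶, α₂L₂ = 3.51252×10⁻⁶ → Δ(αL) = 1.318494×10⁻⁶ m/K
ΔT = 3.00×10⁻⁴ / 1.318494×10⁻⁶ = 227.532 K, so T = 13.5 + 227.532 = 241.032 °C

T = 241.0 °C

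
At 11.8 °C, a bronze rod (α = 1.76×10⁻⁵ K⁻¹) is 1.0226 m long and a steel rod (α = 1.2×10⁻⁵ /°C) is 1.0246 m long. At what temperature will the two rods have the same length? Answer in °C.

T = 362.5 °C

L₁(1 + α₁ΔT) = L₂(1 + α₂ΔT) ⇒ ΔT = (L₂ − L₁)/(α₁L₁ − α₂L₂)
L₂ − L₁ = 1.0246 − 1.0226 = 2.00×10⁻³ m
α₁L₁ − α₂L₂ = 1.76×10⁻⁵×1.0226 − 1.2×10⁻⁵×1.0246 = 5.70256×10⁻⁶ m/K
ΔT = 2.00×10⁻³ / 5.70256×10⁻⁶ = 350.720 K
T = 11.8 + 350.720 = 362.520 °C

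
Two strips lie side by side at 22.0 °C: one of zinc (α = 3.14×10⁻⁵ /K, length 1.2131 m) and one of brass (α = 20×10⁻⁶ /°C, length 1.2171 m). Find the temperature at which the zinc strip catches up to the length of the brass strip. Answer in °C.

L₁(1 + α₁ΔT) = L₂(1 + α₂ΔT) ⇒ ΔT = (L₂ − L₁)/(α₁L₁ − α₂L₂)
L₂ − L₁ = 1.2171 − 1.2131 = 4.00×10⁻³ m
α₁L₁ − α₂L₂ = 3.14×10⁻⁵×1.2131 − 20×10⁻⁶×1.2171 = 1.374934×10⁻⁵ m/K
ΔT = 4.00×10⁻³ / 1.374934×10⁻⁵ = 290.923 K
T = 22.0 + 290.923 = 312.923 °C

T = 312.9 °C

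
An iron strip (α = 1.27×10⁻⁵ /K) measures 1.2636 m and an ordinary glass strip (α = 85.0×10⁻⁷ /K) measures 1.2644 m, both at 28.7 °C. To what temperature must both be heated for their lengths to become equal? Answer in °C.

L₁(1 + α₁ΔT) = L₂(1 + α₂ΔT) ⇒ ΔT = (L₂ − L₁)/(α₁L₁ − α₂L₂)
L₂ − L₁ = 1.2644 − 1.2636 = 8.00×10⁻⁴ m
α₁L₁ − α₂L₂ = 1.27×10⁻⁵×1.2636 − 85.0×10⁻⁷×1.2644 = 5.30032×10⁻⁶ m/K
ΔT = 8.00×10⁻⁴ / 5.30032×10⁻⁶ = 150.934 K
T = 28.7 + 150.934 = 179.634 °C

T = 179.6 °C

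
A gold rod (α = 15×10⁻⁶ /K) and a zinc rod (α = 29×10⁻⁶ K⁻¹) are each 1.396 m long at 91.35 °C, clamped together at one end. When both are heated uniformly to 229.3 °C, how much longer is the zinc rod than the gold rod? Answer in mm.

ΔT = 137.95 K
gold: ΔL = 15×10⁻⁶ × 1.396 m × 137.95 = 2.8887×10⁻³ m = 2.8887 mm
zinc: ΔL = 29×10⁻⁶ × 1.396 m × 137.95 = 5.5848×10⁻³ m = 5.5848 mm
difference = 5.5848 − 2.8887 = 2.6961 mm

2.70 mm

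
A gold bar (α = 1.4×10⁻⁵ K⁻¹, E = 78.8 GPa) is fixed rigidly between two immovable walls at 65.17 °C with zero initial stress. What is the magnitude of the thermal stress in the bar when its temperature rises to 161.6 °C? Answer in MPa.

σ = 106 MPa

Fully constrained: the free strain ε = αΔT is blocked, so σ = Eε = EαΔT.
|ΔT| = 96.43 K
σ = 78.8×10⁹ × 1.4×10⁻⁵ × 96.43 = 1.06×10⁸ Pa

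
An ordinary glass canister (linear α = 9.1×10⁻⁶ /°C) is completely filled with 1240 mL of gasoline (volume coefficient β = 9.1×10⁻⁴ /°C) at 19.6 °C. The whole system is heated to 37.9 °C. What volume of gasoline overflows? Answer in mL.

20.0 mL

The canister also expands: β_container ≈ 3α = 2.73×10⁻⁵ /K
Net overflow = V₀(β_liq − 3α_cont)ΔT
β − 3α = 9.10×10⁻⁴ − 2.73×10⁻⁵ = 8.827×10⁻⁴ /K; ΔT = 18.3 K
ΔV = 1240 × 8.827×10⁻⁴ × 18.3 = 20.0 mL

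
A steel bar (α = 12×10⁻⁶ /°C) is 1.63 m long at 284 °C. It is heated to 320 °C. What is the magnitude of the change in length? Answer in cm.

|ΔT| = |320 − 284| = 36 K
ΔL = αL₀ΔT = (12×10⁻⁶)(1.63)(36) = 7.04×10⁻⁴ m

ΔL = 0.0704 cm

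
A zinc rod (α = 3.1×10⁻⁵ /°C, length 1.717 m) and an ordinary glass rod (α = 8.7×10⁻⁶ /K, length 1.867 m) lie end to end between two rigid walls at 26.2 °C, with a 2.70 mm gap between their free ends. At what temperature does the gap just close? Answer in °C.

Gap closes when ΔL₁ + ΔL₂ = 2.70 mm = 2.70×10⁻³ m
(α₁L₁ + α₂L₂)ΔT = g
α₁L₁ + α₂L₂ = 3.1×10⁻⁵×1.717 + 8.7×10⁻⁶×1.867 = 6.94699×10⁻⁵ m/K
ΔT = 2.70×10⁻³ / 6.94699×10⁻⁵ = 38.866 K
T = 26.2 + 38.866 = 65.066 °C

T = 65.1 °C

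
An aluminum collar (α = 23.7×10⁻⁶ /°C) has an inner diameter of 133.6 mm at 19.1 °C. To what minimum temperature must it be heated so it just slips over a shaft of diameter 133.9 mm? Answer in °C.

T = 114 °C

Required Δd = 133.9 − 133.6 = 0.3 mm
Δd = αd₀ΔT ⇒ ΔT = Δd/(αd₀) = 0.3 / (23.7×10⁻⁶ × 133.6) = 94.75 K
T_min = 19.1 + 94.75 = 113.85 °C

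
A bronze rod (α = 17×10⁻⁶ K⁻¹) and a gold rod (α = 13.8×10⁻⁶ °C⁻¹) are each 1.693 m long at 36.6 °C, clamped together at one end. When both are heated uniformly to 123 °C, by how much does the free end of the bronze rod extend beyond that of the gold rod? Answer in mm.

0.468 mm

ΔT = 86.4 K
bronze: ΔL = 17×10⁻⁶ × 1.693 m × 86.4 = 2.4867×10⁻³ m = 2.4867 mm
gold: ΔL = 13.8×10⁻⁶ × 1.693 m × 86.4 = 2.0186×10⁻³ m = 2.0186 mm
difference = 2.4867 − 2.0186 = 0.4681 mm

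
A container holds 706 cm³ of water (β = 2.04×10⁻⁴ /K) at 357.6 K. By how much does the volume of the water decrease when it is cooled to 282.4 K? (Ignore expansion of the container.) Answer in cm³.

|ΔT| = |282.4 − 357.6| = 75.2 K
ΔV = βV₀ΔT = (2.04×10⁻⁴)(706)(75.2) = 10.8 cm³

ΔV = 10.8 cm³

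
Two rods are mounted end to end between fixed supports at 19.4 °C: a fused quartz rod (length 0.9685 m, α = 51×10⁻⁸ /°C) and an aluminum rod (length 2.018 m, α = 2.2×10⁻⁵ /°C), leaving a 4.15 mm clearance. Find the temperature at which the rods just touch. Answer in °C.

Gap closes when ΔL₁ + ΔL₂ = 4.15 mm = 4.15×10⁻³ m
(α₁L₁ + α₂L₂)ΔT = g
α₁L₁ + α₂L₂ = 51×10⁻⁸×0.9685 + 2.2×10⁻⁵×2.018 = 4.4889935×10⁻⁵ m/K
ΔT = 4.15×10⁻³ / 4.4889935×10⁻⁵ = 92.45 K
T = 19.4 + 92.45 = 111.85 °C

T = 112 °C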